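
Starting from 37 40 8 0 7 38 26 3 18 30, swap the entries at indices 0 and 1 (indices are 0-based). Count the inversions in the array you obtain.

26 inversions

Positions 0 and 1 hold 37 and 40; after swapping, the array is [40, 37, 8, 0, 7, 38, 26, 3, 18, 30].
Count, for each position, how many later elements it exceeds:
40 → 37, 8, 0, 7, 38, 26, 3, 18, 30 → 9
37 → 8, 0, 7, 26, 3, 18, 30 → 7
8 → 0, 7, 3 → 3
0 → none → 0
7 → 3 → 1
38 → 26, 3, 18, 30 → 4
26 → 3, 18 → 2
3 → none → 0
18 → none → 0
30 → none → 0
Sum: 9 + 7 + 3 + 0 + 1 + 4 + 2 + 0 + 0 + 0 = 26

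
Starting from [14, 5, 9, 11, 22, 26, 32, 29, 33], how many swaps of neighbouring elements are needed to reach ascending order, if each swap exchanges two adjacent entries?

The minimum number of adjacent swaps to sort an array equals its inversion count, since every such swap removes exactly one inversion.
Count inversions — for each element, later elements that are smaller:
14: 5, 9, 11 → 3
5: none → 0
9: none → 0
11: none → 0
22: none → 0
26: none → 0
32: 29 → 1
29: none → 0
33: none → 0
Total inversions: 3 + 0 + 0 + 0 + 0 + 0 + 1 + 0 + 0 = 4

4 swaps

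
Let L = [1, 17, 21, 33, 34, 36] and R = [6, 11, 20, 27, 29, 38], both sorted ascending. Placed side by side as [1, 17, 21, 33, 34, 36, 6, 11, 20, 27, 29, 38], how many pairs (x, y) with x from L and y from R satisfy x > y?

20 split inversions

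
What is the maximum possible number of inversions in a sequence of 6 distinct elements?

15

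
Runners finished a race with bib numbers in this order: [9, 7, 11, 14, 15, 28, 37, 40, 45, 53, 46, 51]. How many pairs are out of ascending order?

There are 3 out-of-order pairs.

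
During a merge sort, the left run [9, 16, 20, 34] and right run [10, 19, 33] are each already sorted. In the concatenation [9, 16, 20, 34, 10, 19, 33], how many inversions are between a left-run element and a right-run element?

For each element r of the right run, count left-run elements greater than r:
r = 10: 16, 20, 34 → 3
r = 19: 20, 34 → 2
r = 33: 34 → 1
Cross-inversions: 3 + 2 + 1 = 6

6 split inversions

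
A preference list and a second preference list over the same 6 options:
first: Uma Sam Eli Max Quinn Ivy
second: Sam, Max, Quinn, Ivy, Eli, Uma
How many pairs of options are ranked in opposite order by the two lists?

Assign each item its position (1..6) in the first ordering, then rewrite the second ordering as that position sequence:
positions: Uma→1, Sam→2, Eli→3, Max→4, Quinn→5, Ivy→6
second ordering as positions: [2, 4, 5, 6, 3, 1]
Discordant pairs = inversions in this position sequence.
2: 1 → 1
4: 3, 1 → 2
5: 3, 1 → 2
6: 3, 1 → 2
3: 1 → 1
1: 0
Total: 1 + 2 + 2 + 2 + 1 + 0 = 8

8 pairs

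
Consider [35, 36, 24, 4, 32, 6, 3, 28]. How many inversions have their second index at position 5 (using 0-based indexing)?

4

The element at index 5 is 6.
Elements before it: 35, 36, 24, 4, 32
Those larger than 6: 35, 36, 24, 32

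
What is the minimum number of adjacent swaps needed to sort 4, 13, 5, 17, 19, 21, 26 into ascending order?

1 swap

Each adjacent swap fixes exactly one inversion, so the minimum swap count equals the number of inversions.
Count inversions — for each element, later elements that are smaller:
4: none → 0
13: 5 → 1
5: none → 0
17: none → 0
19: none → 0
21: none → 0
26: none → 0
Total inversions: 0 + 1 + 0 + 0 + 0 + 0 + 0 = 1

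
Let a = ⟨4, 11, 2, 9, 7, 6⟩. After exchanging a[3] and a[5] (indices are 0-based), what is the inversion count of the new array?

5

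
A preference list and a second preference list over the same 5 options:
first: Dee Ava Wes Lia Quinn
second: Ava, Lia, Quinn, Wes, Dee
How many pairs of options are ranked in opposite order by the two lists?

6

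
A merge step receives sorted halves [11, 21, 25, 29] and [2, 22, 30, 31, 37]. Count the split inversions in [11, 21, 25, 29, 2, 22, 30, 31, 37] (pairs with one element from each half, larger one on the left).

6 split inversions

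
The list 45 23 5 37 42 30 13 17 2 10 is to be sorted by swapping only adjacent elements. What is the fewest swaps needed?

There are 33 adjacent swaps.

Each adjacent swap fixes exactly one inversion, so the minimum swap count equals the number of inversions.
Count inversions — for each element, later elements that are smaller:
45: 23, 5, 37, 42, 30, 13, 17, 2, 10 → 9
23: 5, 13, 17, 2, 10 → 5
5: 2 → 1
37: 30, 13, 17, 2, 10 → 5
42: 30, 13, 17, 2, 10 → 5
30: 13, 17, 2, 10 → 4
13: 2, 10 → 2
17: 2, 10 → 2
2: none → 0
10: none → 0
Total inversions: 9 + 5 + 1 + 5 + 5 + 4 + 2 + 2 + 0 + 0 = 33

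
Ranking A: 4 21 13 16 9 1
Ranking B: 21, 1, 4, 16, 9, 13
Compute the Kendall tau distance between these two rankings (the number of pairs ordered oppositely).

Assign each item its position (1..6) in the first ordering, then rewrite the second ordering as that position sequence:
positions: 4→1, 21→2, 13→3, 16→4, 9→5, 1→6
second ordering as positions: [2, 6, 1, 4, 5, 3]
Discordant pairs = inversions in this position sequence.
2: 1 → 1
6: 1, 4, 5, 3 → 4
1: 0
4: 3 → 1
5: 3 → 1
3: 0
Total: 1 + 4 + 0 + 1 + 1 + 0 = 7

Discordant pairs: 7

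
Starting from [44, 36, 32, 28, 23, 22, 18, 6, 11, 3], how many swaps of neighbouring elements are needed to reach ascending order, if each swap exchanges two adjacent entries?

Swaps: 44

Minimum adjacent swaps = number of inversions (each swap of adjacent out-of-order elements removes one inversion and no swap can remove more).
Count inversions — for each element, later elements that are smaller:
44: 36, 32, 28, 23, 22, 18, 6, 11, 3 → 9
36: 32, 28, 23, 22, 18, 6, 11, 3 → 8
32: 28, 23, 22, 18, 6, 11, 3 → 7
28: 23, 22, 18, 6, 11, 3 → 6
23: 22, 18, 6, 11, 3 → 5
22: 18, 6, 11, 3 → 4
18: 6, 11, 3 → 3
6: 3 → 1
11: 3 → 1
3: none → 0
Total inversions: 9 + 8 + 7 + 6 + 5 + 4 + 3 + 1 + 1 + 0 = 44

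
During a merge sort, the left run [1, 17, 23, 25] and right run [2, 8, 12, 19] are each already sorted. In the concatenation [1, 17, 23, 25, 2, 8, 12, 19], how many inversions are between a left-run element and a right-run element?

Take each right-half value and tally the left-half values above it:
r = 2: 17, 23, 25 → 3
r = 8: 17, 23, 25 → 3
r = 12: 17, 23, 25 → 3
r = 19: 23, 25 → 2
Cross-inversions: 3 + 3 + 3 + 2 = 11

Cross-inversions: 11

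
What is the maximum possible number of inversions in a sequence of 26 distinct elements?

There are 325 inversions.

A reversed (strictly descending) arrangement makes every pair an inversion, giving C(26, 2) inversions.
C(26, 2) = 26·25/2 = 325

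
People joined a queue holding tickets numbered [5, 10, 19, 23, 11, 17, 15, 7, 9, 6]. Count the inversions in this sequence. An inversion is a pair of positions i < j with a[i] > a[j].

Element-by-element contributions:
5: 0
10: 3
19: 6
23: 6
11: 3
17: 4
15: 3
7: 1
9: 1
6: 0
Sum: 0 + 3 + 6 + 6 + 3 + 4 + 3 + 1 + 1 + 0 = 27

27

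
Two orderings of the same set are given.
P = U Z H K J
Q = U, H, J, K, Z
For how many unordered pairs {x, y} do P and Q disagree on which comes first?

Assign each item its position (1..5) in the first ordering, then rewrite the second ordering as that position sequence:
positions: U→1, Z→2, H→3, K→4, J→5
second ordering as positions: [1, 3, 5, 4, 2]
Discordant pairs = inversions in this position sequence.
1: 0
3: 2 → 1
5: 4, 2 → 2
4: 2 → 1
2: 0
Total: 0 + 1 + 2 + 1 + 0 = 4

4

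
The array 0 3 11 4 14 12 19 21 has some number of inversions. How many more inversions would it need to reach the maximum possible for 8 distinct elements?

26 inversions short

Maximum inversions for 8 distinct elements is C(8, 2) = 8·7/2 = 28.
Current inversions — for each element, count later smaller elements:
0: 0
3: 0
11: 1
4: 0
14: 1
12: 0
19: 0
21: 0
Current total: 0 + 0 + 1 + 0 + 1 + 0 + 0 + 0 = 2
Shortfall: 28 − 2 = 26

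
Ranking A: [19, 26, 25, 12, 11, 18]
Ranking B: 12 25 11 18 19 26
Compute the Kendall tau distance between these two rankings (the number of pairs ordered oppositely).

Assign each item its position (1..6) in the first ordering, then rewrite the second ordering as that position sequence:
positions: 19→1, 26→2, 25→3, 12→4, 11→5, 18→6
second ordering as positions: [4, 3, 5, 6, 1, 2]
Discordant pairs = inversions in this position sequence.
4: 3, 1, 2 → 3
3: 1, 2 → 2
5: 1, 2 → 2
6: 1, 2 → 2
1: 0
2: 0
Total: 3 + 2 + 2 + 2 + 0 + 0 = 9

9 discordant pairs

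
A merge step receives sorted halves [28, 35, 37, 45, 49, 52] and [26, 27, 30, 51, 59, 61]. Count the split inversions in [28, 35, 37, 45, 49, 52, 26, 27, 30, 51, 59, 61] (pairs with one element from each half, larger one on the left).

For each element r of the right run, count left-run elements greater than r:
r = 26: 28, 35, 37, 45, 49, 52 → 6
r = 27: 28, 35, 37, 45, 49, 52 → 6
r = 30: 35, 37, 45, 49, 52 → 5
r = 51: 52 → 1
r = 59: none → 0
r = 61: none → 0
Cross-inversions: 6 + 6 + 5 + 1 + 0 + 0 = 18

18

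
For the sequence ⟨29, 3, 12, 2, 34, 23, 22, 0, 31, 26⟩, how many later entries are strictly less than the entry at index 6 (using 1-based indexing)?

The element at index 6 is 23.
Elements after it: 22, 0, 31, 26
Those smaller than 23: 22, 0

2 such elements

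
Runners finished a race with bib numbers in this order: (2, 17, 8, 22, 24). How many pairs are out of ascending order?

Element-by-element contributions:
2 → none → 0
17 → 8 → 1
8 → none → 0
22 → none → 0
24 → none → 0
Sum: 0 + 1 + 0 + 0 + 0 = 1

Out-of-order pairs: 1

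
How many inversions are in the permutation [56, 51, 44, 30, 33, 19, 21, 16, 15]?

34

Element-by-element contributions:
56 → 51, 44, 30, 33, 19, 21, 16, 15 → 8
51 → 44, 30, 33, 19, 21, 16, 15 → 7
44 → 30, 33, 19, 21, 16, 15 → 6
30 → 19, 21, 16, 15 → 4
33 → 19, 21, 16, 15 → 4
19 → 16, 15 → 2
21 → 16, 15 → 2
16 → 15 → 1
15 → none → 0
Sum: 8 + 7 + 6 + 4 + 4 + 2 + 2 + 1 + 0 = 34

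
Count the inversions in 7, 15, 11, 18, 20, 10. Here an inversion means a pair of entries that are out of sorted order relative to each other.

5 inversions

Listing every pair i<j with a[i]>a[j] (using 1-based positions):
(2,3): 15 > 11
(2,6): 15 > 10
(3,6): 11 > 10
(4,6): 18 > 10
(5,6): 20 > 10
That's 5 pairs.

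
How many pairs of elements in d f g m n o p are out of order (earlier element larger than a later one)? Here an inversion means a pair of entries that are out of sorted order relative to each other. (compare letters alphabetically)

0 inversions

Inversion pairs (indices are 0-based):
(none)
That's 0 pairs.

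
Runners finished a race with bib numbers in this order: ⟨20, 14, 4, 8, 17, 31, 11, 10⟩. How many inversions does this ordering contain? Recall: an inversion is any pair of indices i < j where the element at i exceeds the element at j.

Count, for each position, how many later elements it exceeds:
20 → 14, 4, 8, 17, 11, 10 → 6
14 → 4, 8, 11, 10 → 4
4 → none → 0
8 → none → 0
17 → 11, 10 → 2
31 → 11, 10 → 2
11 → 10 → 1
10 → none → 0
Sum: 6 + 4 + 0 + 0 + 2 + 2 + 1 + 0 = 15

15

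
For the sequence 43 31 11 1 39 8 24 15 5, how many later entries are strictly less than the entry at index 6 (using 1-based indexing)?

1

The element at index 6 is 8.
Elements after it: 24, 15, 5
Those smaller than 8: 5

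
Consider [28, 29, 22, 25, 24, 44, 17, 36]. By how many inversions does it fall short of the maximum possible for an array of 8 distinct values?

14 inversions short

Maximum inversions for 8 distinct elements is C(8, 2) = 8·7/2 = 28.
Current inversions — for each element, count later smaller elements:
28: 4
29: 4
22: 1
25: 2
24: 1
44: 2
17: 0
36: 0
Current total: 4 + 4 + 1 + 2 + 1 + 2 + 0 + 0 = 14
Shortfall: 28 − 14 = 14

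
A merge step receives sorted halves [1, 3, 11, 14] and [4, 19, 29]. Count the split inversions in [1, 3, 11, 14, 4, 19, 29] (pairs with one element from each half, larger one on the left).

Take each right-half value and tally the left-half values above it:
r = 4: 11, 14 → 2
r = 19: none → 0
r = 29: none → 0
Cross-inversions: 2 + 0 + 0 = 2

2 cross-inversions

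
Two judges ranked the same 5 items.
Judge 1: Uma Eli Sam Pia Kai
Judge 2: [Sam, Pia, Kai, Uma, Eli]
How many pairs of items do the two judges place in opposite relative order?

6 discordant pairs

Assign each item its position (1..5) in the first ordering, then rewrite the second ordering as that position sequence:
positions: Uma→1, Eli→2, Sam→3, Pia→4, Kai→5
second ordering as positions: [3, 4, 5, 1, 2]
Discordant pairs = inversions in this position sequence.
3: 1, 2 → 2
4: 1, 2 → 2
5: 1, 2 → 2
1: 0
2: 0
Total: 2 + 2 + 2 + 0 + 0 = 6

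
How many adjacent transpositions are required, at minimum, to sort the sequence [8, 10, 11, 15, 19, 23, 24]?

Each adjacent swap fixes exactly one inversion, so the minimum swap count equals the number of inversions.
Count inversions — for each element, later elements that are smaller:
8: none → 0
10: none → 0
11: none → 0
15: none → 0
19: none → 0
23: none → 0
24: none → 0
Total inversions: 0 + 0 + 0 + 0 + 0 + 0 + 0 = 0

0 swaps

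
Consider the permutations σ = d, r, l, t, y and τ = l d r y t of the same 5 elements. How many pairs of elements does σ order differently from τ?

Assign each item its position (1..5) in the first ordering, then rewrite the second ordering as that position sequence:
positions: d→1, r→2, l→3, t→4, y→5
second ordering as positions: [3, 1, 2, 5, 4]
Discordant pairs = inversions in this position sequence.
3: 1, 2 → 2
1: 0
2: 0
5: 4 → 1
4: 0
Total: 2 + 0 + 0 + 1 + 0 = 3

There are 3 discordant pairs.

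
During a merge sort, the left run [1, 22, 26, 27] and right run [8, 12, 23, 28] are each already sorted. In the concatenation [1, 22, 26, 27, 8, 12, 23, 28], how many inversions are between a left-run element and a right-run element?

Count, for every r in R, how many entries of L exceed r:
r = 8: 22, 26, 27 → 3
r = 12: 22, 26, 27 → 3
r = 23: 26, 27 → 2
r = 28: none → 0
Cross-inversions: 3 + 3 + 2 + 0 = 8

8 cross-inversions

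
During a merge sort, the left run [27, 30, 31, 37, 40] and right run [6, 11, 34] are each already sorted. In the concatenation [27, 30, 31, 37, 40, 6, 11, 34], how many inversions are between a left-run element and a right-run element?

12

For each element r of the right run, count left-run elements greater than r:
r = 6: 27, 30, 31, 37, 40 → 5
r = 11: 27, 30, 31, 37, 40 → 5
r = 34: 37, 40 → 2
Cross-inversions: 5 + 5 + 2 = 12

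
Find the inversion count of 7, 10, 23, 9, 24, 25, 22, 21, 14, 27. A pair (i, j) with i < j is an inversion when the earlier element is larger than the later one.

14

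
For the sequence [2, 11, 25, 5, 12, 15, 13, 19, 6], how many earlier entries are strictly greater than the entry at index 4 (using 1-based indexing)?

2 such elements

The element at index 4 is 5.
Elements before it: 2, 11, 25
Those larger than 5: 11, 25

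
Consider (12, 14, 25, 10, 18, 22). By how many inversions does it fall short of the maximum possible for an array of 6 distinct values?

10 inversions short

Maximum inversions for 6 distinct elements is C(6, 2) = 6·5/2 = 15.
Current inversions — for each element, count later smaller elements:
12: 1
14: 1
25: 3
10: 0
18: 0
22: 0
Current total: 1 + 1 + 3 + 0 + 0 + 0 = 5
Shortfall: 15 − 5 = 10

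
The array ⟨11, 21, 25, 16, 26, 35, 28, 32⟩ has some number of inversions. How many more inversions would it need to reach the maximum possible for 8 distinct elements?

24 inversions short

Maximum inversions for 8 distinct elements is C(8, 2) = 8·7/2 = 28.
Current inversions — for each element, count later smaller elements:
11: 0
21: 1
25: 1
16: 0
26: 0
35: 2
28: 0
32: 0
Current total: 0 + 1 + 1 + 0 + 0 + 2 + 0 + 0 = 4
Shortfall: 28 − 4 = 24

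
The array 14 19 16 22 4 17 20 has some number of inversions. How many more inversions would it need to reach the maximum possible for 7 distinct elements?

13

Maximum inversions for 7 distinct elements is C(7, 2) = 7·6/2 = 21.
Current inversions — for each element, count later smaller elements:
14: 1
19: 3
16: 1
22: 3
4: 0
17: 0
20: 0
Current total: 1 + 3 + 1 + 3 + 0 + 0 + 0 = 8
Shortfall: 21 − 8 = 13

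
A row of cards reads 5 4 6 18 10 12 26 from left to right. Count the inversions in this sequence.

3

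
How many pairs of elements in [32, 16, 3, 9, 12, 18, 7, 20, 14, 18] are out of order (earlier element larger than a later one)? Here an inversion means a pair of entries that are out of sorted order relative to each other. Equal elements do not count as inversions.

Sweep left to right; for each value list the smaller values that follow it:
32: 9
16: 5
3: 0
9: 1
12: 1
18: 2
7: 0
20: 2
14: 0
18: 0
Sum: 9 + 5 + 0 + 1 + 1 + 2 + 0 + 2 + 0 + 0 = 20

Inversions: 20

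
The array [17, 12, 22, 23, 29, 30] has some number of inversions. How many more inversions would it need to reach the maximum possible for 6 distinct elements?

14

Maximum inversions for 6 distinct elements is C(6, 2) = 6·5/2 = 15.
Current inversions — for each element, count later smaller elements:
17: 1
12: 0
22: 0
23: 0
29: 0
30: 0
Current total: 1 + 0 + 0 + 0 + 0 + 0 = 1
Shortfall: 15 − 1 = 14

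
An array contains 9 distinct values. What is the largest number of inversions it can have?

A reversed (strictly descending) arrangement makes every pair an inversion, giving C(9, 2) inversions.
C(9, 2) = 9·8/2 = 36

36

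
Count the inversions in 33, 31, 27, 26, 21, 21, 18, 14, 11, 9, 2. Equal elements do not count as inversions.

Sweep left to right; for each value list the smaller values that follow it:
33 → 31, 27, 26, 21, 21, 18, 14, 11, 9, 2 → 10
31 → 27, 26, 21, 21, 18, 14, 11, 9, 2 → 9
27 → 26, 21, 21, 18, 14, 11, 9, 2 → 8
26 → 21, 21, 18, 14, 11, 9, 2 → 7
21 → 18, 14, 11, 9, 2 → 5
21 → 18, 14, 11, 9, 2 → 5
18 → 14, 11, 9, 2 → 4
14 → 11, 9, 2 → 3
11 → 9, 2 → 2
9 → 2 → 1
2 → none → 0
Sum: 10 + 9 + 8 + 7 + 5 + 5 + 4 + 3 + 2 + 1 + 0 = 54

54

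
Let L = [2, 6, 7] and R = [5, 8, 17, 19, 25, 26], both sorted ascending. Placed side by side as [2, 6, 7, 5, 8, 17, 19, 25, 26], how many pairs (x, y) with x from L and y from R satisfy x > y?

2

Count, for every r in R, how many entries of L exceed r:
r = 5: 6, 7 → 2
r = 8: none → 0
r = 17: none → 0
r = 19: none → 0
r = 25: none → 0
r = 26: none → 0
Cross-inversions: 2 + 0 + 0 + 0 + 0 + 0 = 2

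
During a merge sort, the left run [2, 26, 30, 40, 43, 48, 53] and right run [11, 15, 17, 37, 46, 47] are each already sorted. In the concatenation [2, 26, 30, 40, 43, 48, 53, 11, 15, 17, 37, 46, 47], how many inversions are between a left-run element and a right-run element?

26 cross-inversions

Take each right-half value and tally the left-half values above it:
r = 11: 26, 30, 40, 43, 48, 53 → 6
r = 15: 26, 30, 40, 43, 48, 53 → 6
r = 17: 26, 30, 40, 43, 48, 53 → 6
r = 37: 40, 43, 48, 53 → 4
r = 46: 48, 53 → 2
r = 47: 48, 53 → 2
Cross-inversions: 6 + 6 + 6 + 4 + 2 + 2 = 26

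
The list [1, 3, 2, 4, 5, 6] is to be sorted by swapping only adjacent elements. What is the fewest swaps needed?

1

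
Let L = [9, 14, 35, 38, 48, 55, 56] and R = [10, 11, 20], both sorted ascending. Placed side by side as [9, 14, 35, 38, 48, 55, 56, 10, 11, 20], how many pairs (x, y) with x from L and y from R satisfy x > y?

Count, for every r in R, how many entries of L exceed r:
r = 10: 14, 35, 38, 48, 55, 56 → 6
r = 11: 14, 35, 38, 48, 55, 56 → 6
r = 20: 35, 38, 48, 55, 56 → 5
Cross-inversions: 6 + 6 + 5 = 17

Split inversions: 17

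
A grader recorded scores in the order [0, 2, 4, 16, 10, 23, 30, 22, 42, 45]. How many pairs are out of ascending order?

Element-by-element contributions:
0 → none → 0
2 → none → 0
4 → none → 0
16 → 10 → 1
10 → none → 0
23 → 22 → 1
30 → 22 → 1
22 → none → 0
42 → none → 0
45 → none → 0
Sum: 0 + 0 + 0 + 1 + 0 + 1 + 1 + 0 + 0 + 0 = 3

3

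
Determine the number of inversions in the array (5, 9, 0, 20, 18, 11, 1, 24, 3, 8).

Inversions: 21

Count, for each position, how many later elements it exceeds:
5 → 0, 1, 3 → 3
9 → 0, 1, 3, 8 → 4
0 → none → 0
20 → 18, 11, 1, 3, 8 → 5
18 → 11, 1, 3, 8 → 4
11 → 1, 3, 8 → 3
1 → none → 0
24 → 3, 8 → 2
3 → none → 0
8 → none → 0
Sum: 3 + 4 + 0 + 5 + 4 + 3 + 0 + 2 + 0 + 0 = 21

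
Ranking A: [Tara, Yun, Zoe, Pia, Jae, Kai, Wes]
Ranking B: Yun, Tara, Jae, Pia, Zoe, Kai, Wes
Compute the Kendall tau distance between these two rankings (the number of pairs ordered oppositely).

4

Assign each item its position (1..7) in the first ordering, then rewrite the second ordering as that position sequence:
positions: Tara→1, Yun→2, Zoe→3, Pia→4, Jae→5, Kai→6, Wes→7
second ordering as positions: [2, 1, 5, 4, 3, 6, 7]
Discordant pairs = inversions in this position sequence.
2: 1 → 1
1: 0
5: 4, 3 → 2
4: 3 → 1
3: 0
6: 0
7: 0
Total: 1 + 0 + 2 + 1 + 0 + 0 + 0 = 4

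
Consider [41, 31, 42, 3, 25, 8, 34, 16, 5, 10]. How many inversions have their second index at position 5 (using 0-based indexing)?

4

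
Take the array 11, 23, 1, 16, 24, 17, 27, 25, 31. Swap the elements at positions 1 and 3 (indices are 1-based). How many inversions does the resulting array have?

5 inversions

Positions 1 and 3 hold 11 and 1; after swapping, the array is [1, 23, 11, 16, 24, 17, 27, 25, 31].
Sweep left to right; for each value list the smaller values that follow it:
1: 0
23: 3
11: 0
16: 0
24: 1
17: 0
27: 1
25: 0
31: 0
Sum: 0 + 3 + 0 + 0 + 1 + 0 + 1 + 0 + 0 = 5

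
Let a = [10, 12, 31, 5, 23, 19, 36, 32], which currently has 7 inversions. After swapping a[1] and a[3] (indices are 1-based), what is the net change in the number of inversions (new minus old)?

+3

Positions 1 and 3 hold 10 and 31; after swapping, the array is [31, 12, 10, 5, 23, 19, 36, 32].
Count, for each position, how many later elements it exceeds:
31: 5
12: 2
10: 1
5: 0
23: 1
19: 0
36: 1
32: 0
Sum: 5 + 2 + 1 + 0 + 1 + 0 + 1 + 0 = 10
Change: 10 − 7 = +3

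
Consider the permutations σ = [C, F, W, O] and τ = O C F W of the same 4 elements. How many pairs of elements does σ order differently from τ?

3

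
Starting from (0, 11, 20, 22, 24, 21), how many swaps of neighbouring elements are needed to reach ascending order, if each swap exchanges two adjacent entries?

2

The minimum number of adjacent swaps to sort an array equals its inversion count, since every such swap removes exactly one inversion.
Count inversions — for each element, later elements that are smaller:
0: none → 0
11: none → 0
20: none → 0
22: 21 → 1
24: 21 → 1
21: none → 0
Total inversions: 0 + 0 + 0 + 1 + 1 + 0 = 2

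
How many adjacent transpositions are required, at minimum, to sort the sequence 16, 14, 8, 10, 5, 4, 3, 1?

27 swaps

Minimum adjacent swaps = number of inversions (each swap of adjacent out-of-order elements removes one inversion and no swap can remove more).
Count inversions — for each element, later elements that are smaller:
16: 14, 8, 10, 5, 4, 3, 1 → 7
14: 8, 10, 5, 4, 3, 1 → 6
8: 5, 4, 3, 1 → 4
10: 5, 4, 3, 1 → 4
5: 4, 3, 1 → 3
4: 3, 1 → 2
3: 1 → 1
1: none → 0
Total inversions: 7 + 6 + 4 + 4 + 3 + 2 + 1 + 0 = 27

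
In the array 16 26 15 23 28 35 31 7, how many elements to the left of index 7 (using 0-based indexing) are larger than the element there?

7 such elements

The element at index 7 is 7.
Elements before it: 16, 26, 15, 23, 28, 35, 31
Those larger than 7: 16, 26, 15, 23, 28, 35, 31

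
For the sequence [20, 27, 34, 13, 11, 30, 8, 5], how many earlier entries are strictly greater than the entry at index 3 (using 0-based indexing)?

3

The element at index 3 is 13.
Elements before it: 20, 27, 34
Those larger than 13: 20, 27, 34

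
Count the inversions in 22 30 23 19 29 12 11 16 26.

Count, for each position, how many later elements it exceeds:
22 → 19, 12, 11, 16 → 4
30 → 23, 19, 29, 12, 11, 16, 26 → 7
23 → 19, 12, 11, 16 → 4
19 → 12, 11, 16 → 3
29 → 12, 11, 16, 26 → 4
12 → 11 → 1
11 → none → 0
16 → none → 0
26 → none → 0
Sum: 4 + 7 + 4 + 3 + 4 + 1 + 0 + 0 + 0 = 23

Inversions: 23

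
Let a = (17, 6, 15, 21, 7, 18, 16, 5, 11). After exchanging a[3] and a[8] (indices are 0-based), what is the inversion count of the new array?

16

Positions 3 and 8 hold 21 and 11; after swapping, the array is [17, 6, 15, 11, 7, 18, 16, 5, 21].
Sweep left to right; for each value list the smaller values that follow it:
17 → 6, 15, 11, 7, 16, 5 → 6
6 → 5 → 1
15 → 11, 7, 5 → 3
11 → 7, 5 → 2
7 → 5 → 1
18 → 16, 5 → 2
16 → 5 → 1
5 → none → 0
21 → none → 0
Sum: 6 + 1 + 3 + 2 + 1 + 2 + 1 + 0 + 0 = 16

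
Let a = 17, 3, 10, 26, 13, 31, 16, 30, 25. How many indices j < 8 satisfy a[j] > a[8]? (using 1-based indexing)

The element at index 8 is 30.
Elements before it: 17, 3, 10, 26, 13, 31, 16
Those larger than 30: 31

1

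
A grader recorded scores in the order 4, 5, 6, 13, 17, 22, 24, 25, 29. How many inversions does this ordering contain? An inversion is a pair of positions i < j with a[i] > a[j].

0

Element-by-element contributions:
4 → none → 0
5 → none → 0
6 → none → 0
13 → none → 0
17 → none → 0
22 → none → 0
24 → none → 0
25 → none → 0
29 → none → 0
Sum: 0 + 0 + 0 + 0 + 0 + 0 + 0 + 0 + 0 = 0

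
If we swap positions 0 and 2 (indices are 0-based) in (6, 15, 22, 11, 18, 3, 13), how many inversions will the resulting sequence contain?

14

Positions 0 and 2 hold 6 and 22; after swapping, the array is [22, 15, 6, 11, 18, 3, 13].
Sweep left to right; for each value list the smaller values that follow it:
22 → 15, 6, 11, 18, 3, 13 → 6
15 → 6, 11, 3, 13 → 4
6 → 3 → 1
11 → 3 → 1
18 → 3, 13 → 2
3 → none → 0
13 → none → 0
Sum: 6 + 4 + 1 + 1 + 2 + 0 + 0 = 14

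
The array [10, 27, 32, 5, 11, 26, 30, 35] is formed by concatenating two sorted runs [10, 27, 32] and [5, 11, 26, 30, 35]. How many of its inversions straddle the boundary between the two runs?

Split inversions: 8

Take each right-half value and tally the left-half values above it:
r = 5: 10, 27, 32 → 3
r = 11: 27, 32 → 2
r = 26: 27, 32 → 2
r = 30: 32 → 1
r = 35: none → 0
Cross-inversions: 3 + 2 + 2 + 1 + 0 = 8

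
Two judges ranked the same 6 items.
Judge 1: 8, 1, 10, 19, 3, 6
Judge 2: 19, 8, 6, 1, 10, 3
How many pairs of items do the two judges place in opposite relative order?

Assign each item its position (1..6) in the first ordering, then rewrite the second ordering as that position sequence:
positions: 8→1, 1→2, 10→3, 19→4, 3→5, 6→6
second ordering as positions: [4, 1, 6, 2, 3, 5]
Discordant pairs = inversions in this position sequence.
4: 1, 2, 3 → 3
1: 0
6: 2, 3, 5 → 3
2: 0
3: 0
5: 0
Total: 3 + 0 + 3 + 0 + 0 + 0 = 6

Discordant pairs: 6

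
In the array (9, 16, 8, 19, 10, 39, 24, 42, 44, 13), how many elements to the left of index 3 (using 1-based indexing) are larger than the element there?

2

The element at index 3 is 8.
Elements before it: 9, 16
Those larger than 8: 9, 16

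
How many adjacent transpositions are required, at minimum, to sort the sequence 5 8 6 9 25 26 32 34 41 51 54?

Each adjacent swap fixes exactly one inversion, so the minimum swap count equals the number of inversions.
Count inversions — for each element, later elements that are smaller:
5: none → 0
8: 6 → 1
6: none → 0
9: none → 0
25: none → 0
26: none → 0
32: none → 0
34: none → 0
41: none → 0
51: none → 0
54: none → 0
Total inversions: 0 + 1 + 0 + 0 + 0 + 0 + 0 + 0 + 0 + 0 + 0 = 1

1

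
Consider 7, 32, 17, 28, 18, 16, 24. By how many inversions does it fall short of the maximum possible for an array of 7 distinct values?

11 inversions short

Maximum inversions for 7 distinct elements is C(7, 2) = 7·6/2 = 21.
Current inversions — for each element, count later smaller elements:
7: 0
32: 5
17: 1
28: 3
18: 1
16: 0
24: 0
Current total: 0 + 5 + 1 + 3 + 1 + 0 + 0 = 10
Shortfall: 21 − 10 = 11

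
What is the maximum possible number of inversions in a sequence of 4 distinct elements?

6 inversions

The maximum occurs when the array is in strictly decreasing order: every one of the C(4, 2) pairs is inverted.
C(4, 2) = 4·3/2 = 6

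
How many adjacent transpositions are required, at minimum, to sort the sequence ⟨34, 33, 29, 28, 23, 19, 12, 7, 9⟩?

35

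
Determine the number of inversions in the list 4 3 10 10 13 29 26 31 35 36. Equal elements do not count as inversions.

Element-by-element contributions:
4 → 3 → 1
3 → none → 0
10 → none → 0
10 → none → 0
13 → none → 0
29 → 26 → 1
26 → none → 0
31 → none → 0
35 → none → 0
36 → none → 0
Sum: 1 + 0 + 0 + 0 + 0 + 1 + 0 + 0 + 0 + 0 = 2

2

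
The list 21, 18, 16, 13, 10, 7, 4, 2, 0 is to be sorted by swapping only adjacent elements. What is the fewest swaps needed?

36

The minimum number of adjacent swaps to sort an array equals its inversion count, since every such swap removes exactly one inversion.
Count inversions — for each element, later elements that are smaller:
21: 18, 16, 13, 10, 7, 4, 2, 0 → 8
18: 16, 13, 10, 7, 4, 2, 0 → 7
16: 13, 10, 7, 4, 2, 0 → 6
13: 10, 7, 4, 2, 0 → 5
10: 7, 4, 2, 0 → 4
7: 4, 2, 0 → 3
4: 2, 0 → 2
2: 0 → 1
0: none → 0
Total inversions: 8 + 7 + 6 + 5 + 4 + 3 + 2 + 1 + 0 = 36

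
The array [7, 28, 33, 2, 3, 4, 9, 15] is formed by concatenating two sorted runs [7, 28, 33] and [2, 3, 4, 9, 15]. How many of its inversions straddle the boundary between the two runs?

Take each right-half value and tally the left-half values above it:
r = 2: 7, 28, 33 → 3
r = 3: 7, 28, 33 → 3
r = 4: 7, 28, 33 → 3
r = 9: 28, 33 → 2
r = 15: 28, 33 → 2
Cross-inversions: 3 + 3 + 3 + 2 + 2 = 13

13 split inversions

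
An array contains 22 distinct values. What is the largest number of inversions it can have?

231

A reversed (strictly descending) arrangement makes every pair an inversion, giving C(22, 2) inversions.
C(22, 2) = 22·21/2 = 231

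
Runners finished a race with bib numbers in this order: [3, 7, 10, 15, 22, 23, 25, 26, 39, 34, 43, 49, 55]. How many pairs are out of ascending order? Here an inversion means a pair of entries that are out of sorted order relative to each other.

1 inversion

Element-by-element contributions:
3: 0
7: 0
10: 0
15: 0
22: 0
23: 0
25: 0
26: 0
39: 1
34: 0
43: 0
49: 0
55: 0
Sum: 0 + 0 + 0 + 0 + 0 + 0 + 0 + 0 + 1 + 0 + 0 + 0 + 0 = 1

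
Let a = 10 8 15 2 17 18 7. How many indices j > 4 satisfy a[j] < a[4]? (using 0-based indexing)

1

The element at index 4 is 17.
Elements after it: 18, 7
Those smaller than 17: 7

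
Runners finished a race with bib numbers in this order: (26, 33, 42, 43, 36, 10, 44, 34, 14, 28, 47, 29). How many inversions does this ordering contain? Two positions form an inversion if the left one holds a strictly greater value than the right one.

31 inversions

Element-by-element contributions:
26 → 10, 14 → 2
33 → 10, 14, 28, 29 → 4
42 → 36, 10, 34, 14, 28, 29 → 6
43 → 36, 10, 34, 14, 28, 29 → 6
36 → 10, 34, 14, 28, 29 → 5
10 → none → 0
44 → 34, 14, 28, 29 → 4
34 → 14, 28, 29 → 3
14 → none → 0
28 → none → 0
47 → 29 → 1
29 → none → 0
Sum: 2 + 4 + 6 + 6 + 5 + 0 + 4 + 3 + 0 + 0 + 1 + 0 = 31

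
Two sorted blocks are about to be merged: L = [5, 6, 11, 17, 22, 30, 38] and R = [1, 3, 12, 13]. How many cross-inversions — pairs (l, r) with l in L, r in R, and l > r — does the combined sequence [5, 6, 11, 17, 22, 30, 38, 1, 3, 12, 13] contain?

There are 22 split inversions.

Take each right-half value and tally the left-half values above it:
r = 1: 5, 6, 11, 17, 22, 30, 38 → 7
r = 3: 5, 6, 11, 17, 22, 30, 38 → 7
r = 12: 17, 22, 30, 38 → 4
r = 13: 17, 22, 30, 38 → 4
Cross-inversions: 7 + 7 + 4 + 4 = 22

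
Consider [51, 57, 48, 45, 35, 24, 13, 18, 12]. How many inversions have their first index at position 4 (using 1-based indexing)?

5 such elements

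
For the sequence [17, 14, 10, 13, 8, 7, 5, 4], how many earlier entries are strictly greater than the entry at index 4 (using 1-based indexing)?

The element at index 4 is 13.
Elements before it: 17, 14, 10
Those larger than 13: 17, 14

2 such elements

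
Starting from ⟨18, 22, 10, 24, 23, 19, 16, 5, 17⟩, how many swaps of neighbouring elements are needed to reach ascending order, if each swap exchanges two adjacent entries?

Each adjacent swap fixes exactly one inversion, so the minimum swap count equals the number of inversions.
Count inversions — for each element, later elements that are smaller:
18: 10, 16, 5, 17 → 4
22: 10, 19, 16, 5, 17 → 5
10: 5 → 1
24: 23, 19, 16, 5, 17 → 5
23: 19, 16, 5, 17 → 4
19: 16, 5, 17 → 3
16: 5 → 1
5: none → 0
17: none → 0
Total inversions: 4 + 5 + 1 + 5 + 4 + 3 + 1 + 0 + 0 = 23

23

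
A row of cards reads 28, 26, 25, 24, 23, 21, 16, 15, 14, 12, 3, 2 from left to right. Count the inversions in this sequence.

66

For each element, count later entries that are smaller:
28: 11
26: 10
25: 9
24: 8
23: 7
21: 6
16: 5
15: 4
14: 3
12: 2
3: 1
2: 0
Sum: 11 + 10 + 9 + 8 + 7 + 6 + 5 + 4 + 3 + 2 + 1 + 0 = 66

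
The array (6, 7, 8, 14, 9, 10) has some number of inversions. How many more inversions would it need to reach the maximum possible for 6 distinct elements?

13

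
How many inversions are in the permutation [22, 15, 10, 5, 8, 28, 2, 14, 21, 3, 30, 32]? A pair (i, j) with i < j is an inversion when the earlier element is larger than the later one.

28

Count, for each position, how many later elements it exceeds:
22: 8
15: 6
10: 4
5: 2
8: 2
28: 4
2: 0
14: 1
21: 1
3: 0
30: 0
32: 0
Sum: 8 + 6 + 4 + 2 + 2 + 4 + 0 + 1 + 1 + 0 + 0 + 0 = 28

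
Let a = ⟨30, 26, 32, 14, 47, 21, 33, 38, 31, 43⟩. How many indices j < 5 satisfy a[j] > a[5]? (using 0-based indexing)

The element at index 5 is 21.
Elements before it: 30, 26, 32, 14, 47
Those larger than 21: 30, 26, 32, 47

4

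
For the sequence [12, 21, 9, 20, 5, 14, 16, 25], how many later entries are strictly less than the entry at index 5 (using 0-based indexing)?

0

The element at index 5 is 14.
Elements after it: 16, 25
None of them are smaller than 14.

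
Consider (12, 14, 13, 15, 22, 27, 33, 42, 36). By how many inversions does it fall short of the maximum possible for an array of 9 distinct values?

34 inversions short

Maximum inversions for 9 distinct elements is C(9, 2) = 9·8/2 = 36.
Current inversions — for each element, count later smaller elements:
12: 0
14: 1
13: 0
15: 0
22: 0
27: 0
33: 0
42: 1
36: 0
Current total: 0 + 1 + 0 + 0 + 0 + 0 + 0 + 1 + 0 = 2
Shortfall: 36 − 2 = 34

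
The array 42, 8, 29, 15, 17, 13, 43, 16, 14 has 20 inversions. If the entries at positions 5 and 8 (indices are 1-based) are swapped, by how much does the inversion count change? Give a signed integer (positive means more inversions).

-1

Positions 5 and 8 hold 17 and 16; after swapping, the array is [42, 8, 29, 15, 16, 13, 43, 17, 14].
Count, for each position, how many later elements it exceeds:
42: 7
8: 0
29: 5
15: 2
16: 2
13: 0
43: 2
17: 1
14: 0
Sum: 7 + 0 + 5 + 2 + 2 + 0 + 2 + 1 + 0 = 19
Change: 19 − 20 = -1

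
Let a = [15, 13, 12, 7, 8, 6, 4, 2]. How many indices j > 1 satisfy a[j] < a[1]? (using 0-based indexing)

The element at index 1 is 13.
Elements after it: 12, 7, 8, 6, 4, 2
Those smaller than 13: 12, 7, 8, 6, 4, 2

6 such elements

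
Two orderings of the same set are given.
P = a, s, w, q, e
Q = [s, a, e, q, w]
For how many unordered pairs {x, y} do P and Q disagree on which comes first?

Disagreeing pairs: 4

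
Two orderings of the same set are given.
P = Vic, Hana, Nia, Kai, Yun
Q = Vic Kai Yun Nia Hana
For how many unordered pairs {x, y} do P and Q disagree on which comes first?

5

Assign each item its position (1..5) in the first ordering, then rewrite the second ordering as that position sequence:
positions: Vic→1, Hana→2, Nia→3, Kai→4, Yun→5
second ordering as positions: [1, 4, 5, 3, 2]
Discordant pairs = inversions in this position sequence.
1: 0
4: 3, 2 → 2
5: 3, 2 → 2
3: 2 → 1
2: 0
Total: 0 + 2 + 2 + 1 + 0 = 5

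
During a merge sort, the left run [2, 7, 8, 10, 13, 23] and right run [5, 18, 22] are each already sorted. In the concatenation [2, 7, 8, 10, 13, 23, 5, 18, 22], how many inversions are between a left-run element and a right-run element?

7 split inversions

Take each right-half value and tally the left-half values above it:
r = 5: 7, 8, 10, 13, 23 → 5
r = 18: 23 → 1
r = 22: 23 → 1
Cross-inversions: 5 + 1 + 1 = 7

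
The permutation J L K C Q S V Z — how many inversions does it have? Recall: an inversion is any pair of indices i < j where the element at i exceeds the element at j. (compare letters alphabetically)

Count, for each position, how many later elements it exceeds:
J → C → 1
L → K, C → 2
K → C → 1
C → none → 0
Q → none → 0
S → none → 0
V → none → 0
Z → none → 0
Sum: 1 + 2 + 1 + 0 + 0 + 0 + 0 + 0 = 4

Inversions: 4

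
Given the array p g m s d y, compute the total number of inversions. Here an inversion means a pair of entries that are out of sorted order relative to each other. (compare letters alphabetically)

6

Inversion pairs (indices are 1-based):
(1,2): p > g
(1,3): p > m
(1,5): p > d
(2,5): g > d
(3,5): m > d
(4,5): s > d
That's 6 pairs.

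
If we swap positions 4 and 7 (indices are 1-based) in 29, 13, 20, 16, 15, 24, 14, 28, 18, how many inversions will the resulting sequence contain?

15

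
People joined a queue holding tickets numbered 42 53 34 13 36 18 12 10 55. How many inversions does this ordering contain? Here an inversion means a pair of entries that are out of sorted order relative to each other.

For each element, count later entries that are smaller:
42: 6
53: 6
34: 4
13: 2
36: 3
18: 2
12: 1
10: 0
55: 0
Sum: 6 + 6 + 4 + 2 + 3 + 2 + 1 + 0 + 0 = 24

24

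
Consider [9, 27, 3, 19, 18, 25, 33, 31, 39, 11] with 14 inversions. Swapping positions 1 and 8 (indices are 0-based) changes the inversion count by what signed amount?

+5

Positions 1 and 8 hold 27 and 39; after swapping, the array is [9, 39, 3, 19, 18, 25, 33, 31, 27, 11].
Sweep left to right; for each value list the smaller values that follow it:
9 → 3 → 1
39 → 3, 19, 18, 25, 33, 31, 27, 11 → 8
3 → none → 0
19 → 18, 11 → 2
18 → 11 → 1
25 → 11 → 1
33 → 31, 27, 11 → 3
31 → 27, 11 → 2
27 → 11 → 1
11 → none → 0
Sum: 1 + 8 + 0 + 2 + 1 + 1 + 3 + 2 + 1 + 0 = 19
Change: 19 − 14 = +5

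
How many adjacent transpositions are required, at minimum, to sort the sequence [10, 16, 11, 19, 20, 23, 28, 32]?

1 adjacent swap

Each adjacent swap fixes exactly one inversion, so the minimum swap count equals the number of inversions.
Count inversions — for each element, later elements that are smaller:
10: none → 0
16: 11 → 1
11: none → 0
19: none → 0
20: none → 0
23: none → 0
28: none → 0
32: none → 0
Total inversions: 0 + 1 + 0 + 0 + 0 + 0 + 0 + 0 = 1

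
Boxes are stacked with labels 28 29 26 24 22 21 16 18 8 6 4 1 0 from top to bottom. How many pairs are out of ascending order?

76 out-of-order pairs

For each element, count later entries that are smaller:
28 → 26, 24, 22, 21, 16, 18, 8, 6, 4, 1, 0 → 11
29 → 26, 24, 22, 21, 16, 18, 8, 6, 4, 1, 0 → 11
26 → 24, 22, 21, 16, 18, 8, 6, 4, 1, 0 → 10
24 → 22, 21, 16, 18, 8, 6, 4, 1, 0 → 9
22 → 21, 16, 18, 8, 6, 4, 1, 0 → 8
21 → 16, 18, 8, 6, 4, 1, 0 → 7
16 → 8, 6, 4, 1, 0 → 5
18 → 8, 6, 4, 1, 0 → 5
8 → 6, 4, 1, 0 → 4
6 → 4, 1, 0 → 3
4 → 1, 0 → 2
1 → 0 → 1
0 → none → 0
Sum: 11 + 11 + 10 + 9 + 8 + 7 + 5 + 5 + 4 + 3 + 2 + 1 + 0 = 76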